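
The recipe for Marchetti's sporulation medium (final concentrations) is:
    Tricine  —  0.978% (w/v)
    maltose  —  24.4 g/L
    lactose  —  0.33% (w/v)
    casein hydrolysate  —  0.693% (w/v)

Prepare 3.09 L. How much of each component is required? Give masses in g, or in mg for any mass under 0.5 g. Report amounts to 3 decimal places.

Tricine 30.220 g; maltose 75.396 g; lactose 10.197 g; casein hydrolysate 21.414 g

Scale factor relative to 1 L: 3.09.
Tricine: 0.978 g per 100 mL × 3090 mL ÷ 100 = 30.220 g
maltose: 24.4 g/L × 3.09 L = 75.396 g
lactose: 0.33 g per 100 mL × 3090 mL ÷ 100 = 10.197 g
casein hydrolysate: 0.693 g per 100 mL × 3090 mL ÷ 100 = 21.414 g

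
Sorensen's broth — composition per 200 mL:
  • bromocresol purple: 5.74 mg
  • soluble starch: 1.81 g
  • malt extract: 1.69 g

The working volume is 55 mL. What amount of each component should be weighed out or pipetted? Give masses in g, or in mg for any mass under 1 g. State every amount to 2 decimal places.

Scale factor = 55 mL / 200 mL = 0.275.
bromocresol purple: 5.74 mg × (55 mL / 200 mL) = 1.58 mg
soluble starch: 1.81 g × (55 mL / 200 mL) = 0.49775 g = 497.75 mg
malt extract: 1.69 g × (55 mL / 200 mL) = 0.46475 g = 464.75 mg

bromocresol purple 1.58 mg; soluble starch 497.75 mg; malt extract 464.75 mg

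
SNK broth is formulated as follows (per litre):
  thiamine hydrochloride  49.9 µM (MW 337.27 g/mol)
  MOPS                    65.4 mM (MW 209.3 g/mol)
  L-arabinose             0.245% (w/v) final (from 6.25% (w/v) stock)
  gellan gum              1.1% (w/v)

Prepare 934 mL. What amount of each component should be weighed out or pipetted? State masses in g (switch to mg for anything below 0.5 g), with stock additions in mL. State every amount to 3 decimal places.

thiamine hydrochloride 15.719 mg; MOPS 12.785 g; L-arabinose 36.613 mL; gellan gum 10.274 g

Target volume = 934 mL = 0.934 L.
thiamine hydrochloride: 49.9 µmol/L × 337.27 g/mol × 0.934 L ÷ 1000 = 15.719 mg
MOPS: 65.4 mmol/L × 209.3 g/mol × 0.934 L ÷ 1000 = 12.785 g
L-arabinose: C1V1 = C2V2 → 0.245% ÷ 6.25% × 934 mL = 36.613 mL
gellan gum: 1.1 g per 100 mL × 934 mL ÷ 100 = 10.274 g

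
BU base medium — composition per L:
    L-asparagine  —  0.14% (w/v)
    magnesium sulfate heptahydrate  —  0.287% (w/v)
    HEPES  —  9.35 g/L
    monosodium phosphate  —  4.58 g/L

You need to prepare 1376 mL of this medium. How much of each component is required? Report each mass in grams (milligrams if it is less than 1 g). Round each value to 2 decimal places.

Target volume = 1376 mL = 1.376 L.
L-asparagine: 0.14 g per 100 mL × 1376 mL ÷ 100 = 1.93 g
magnesium sulfate heptahydrate: 0.287 g per 100 mL × 1376 mL ÷ 100 = 3.95 g
HEPES: 9.35 g/L × 1.376 L = 12.87 g
monosodium phosphate: 4.58 g/L × 1.376 L = 6.30 g

L-asparagine 1.93 g; magnesium sulfate heptahydrate 3.95 g; HEPES 12.87 g; monosodium phosphate 6.30 g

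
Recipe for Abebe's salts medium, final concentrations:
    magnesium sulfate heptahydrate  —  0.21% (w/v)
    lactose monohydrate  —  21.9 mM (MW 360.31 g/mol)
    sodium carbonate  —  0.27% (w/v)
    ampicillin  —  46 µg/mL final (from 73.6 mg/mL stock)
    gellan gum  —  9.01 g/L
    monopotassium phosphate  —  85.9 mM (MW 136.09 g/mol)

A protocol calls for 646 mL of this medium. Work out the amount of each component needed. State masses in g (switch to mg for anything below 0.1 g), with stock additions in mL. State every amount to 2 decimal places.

magnesium sulfate heptahydrate 1.36 g; lactose monohydrate 5.10 g; sodium carbonate 1.74 g; ampicillin 0.40 mL; gellan gum 5.82 g; monopotassium phosphate 7.55 g

Working volume: 646 mL = 0.646 L.
magnesium sulfate heptahydrate: 0.21% w/v = 2.1 g/L → 2.1 × 0.646 L = 1.36 g
lactose monohydrate: 21.9 mmol/L × 360.31 g/mol × 0.646 L ÷ 1000 = 5.10 g
sodium carbonate: 0.27 g per 100 mL × 646 mL ÷ 100 = 1.74 g
ampicillin: C1V1 = C2V2 → 46 µg/mL × 646 mL ÷ 73600 µg/mL = 0.40 mL
gellan gum: 9.01 g/L × 0.646 L = 5.82 g
monopotassium phosphate: 85.9 mmol/L × 136.09 g/mol × 0.646 L ÷ 1000 = 7.55 g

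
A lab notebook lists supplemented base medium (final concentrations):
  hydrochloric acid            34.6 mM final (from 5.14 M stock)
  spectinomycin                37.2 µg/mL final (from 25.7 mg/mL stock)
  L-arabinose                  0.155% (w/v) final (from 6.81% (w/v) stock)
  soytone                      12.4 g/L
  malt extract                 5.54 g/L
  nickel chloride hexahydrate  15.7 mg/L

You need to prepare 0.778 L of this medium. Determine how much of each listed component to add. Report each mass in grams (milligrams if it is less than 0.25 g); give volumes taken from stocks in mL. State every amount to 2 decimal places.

hydrochloric acid 5.24 mL; spectinomycin 1.13 mL; L-arabinose 17.71 mL; soytone 9.65 g; malt extract 4.31 g; nickel chloride hexahydrate 12.21 mg

Scale factor relative to 1 L: 0.778.
hydrochloric acid: dilute stock: 34.6 mM × 778 mL ÷ 5140 mM = 5.24 mL
spectinomycin: dilute stock: 37.2 µg/mL × 778 mL ÷ 25700 µg/mL = 1.13 mL
L-arabinose: dilute stock: 0.155% ÷ 6.81% × 778 mL = 17.71 mL
soytone: 12.4 g/L × 0.778 L = 9.65 g
malt extract: 5.54 g/L × 0.778 L = 4.31 g
nickel chloride hexahydrate: 15.7 mg/L × 0.778 L = 12.21 mg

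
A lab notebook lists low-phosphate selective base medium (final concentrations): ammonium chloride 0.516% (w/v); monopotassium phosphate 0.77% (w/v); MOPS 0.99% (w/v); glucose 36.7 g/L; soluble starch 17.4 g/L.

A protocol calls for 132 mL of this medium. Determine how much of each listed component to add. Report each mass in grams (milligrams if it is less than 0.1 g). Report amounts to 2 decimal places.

Target volume = 132 mL = 0.132 L.
ammonium chloride: 0.516 g per 100 mL × 132 mL ÷ 100 = 0.68 g
monopotassium phosphate: 0.77 g per 100 mL × 132 mL ÷ 100 = 1.02 g
MOPS: 0.99 g per 100 mL × 132 mL ÷ 100 = 1.31 g
glucose: 36.7 g/L × 0.132 L = 4.84 g
soluble starch: 17.4 g/L × 0.132 L = 2.30 g

ammonium chloride 0.68 g; monopotassium phosphate 1.02 g; MOPS 1.31 g; glucose 4.84 g; soluble starch 2.30 g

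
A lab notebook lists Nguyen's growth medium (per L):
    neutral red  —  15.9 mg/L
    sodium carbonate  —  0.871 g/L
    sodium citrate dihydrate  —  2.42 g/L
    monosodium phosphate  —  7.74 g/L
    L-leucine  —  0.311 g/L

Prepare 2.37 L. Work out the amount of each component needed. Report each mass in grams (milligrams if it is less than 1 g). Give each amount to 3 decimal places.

neutral red 37.683 mg; sodium carbonate 2.064 g; sodium citrate dihydrate 5.735 g; monosodium phosphate 18.344 g; L-leucine 737.070 mg

Working volume: 2.37 L.
neutral red: 15.9 mg/L × 2.37 L = 37.683 mg
sodium carbonate: 0.871 g/L × 2.37 L = 2.064 g
sodium citrate dihydrate: 2.42 g/L × 2.37 L = 5.735 g
monosodium phosphate: 7.74 g/L × 2.37 L = 18.344 g
L-leucine: 0.311 g/L × 2.37 L = 0.73707 g = 737.070 mg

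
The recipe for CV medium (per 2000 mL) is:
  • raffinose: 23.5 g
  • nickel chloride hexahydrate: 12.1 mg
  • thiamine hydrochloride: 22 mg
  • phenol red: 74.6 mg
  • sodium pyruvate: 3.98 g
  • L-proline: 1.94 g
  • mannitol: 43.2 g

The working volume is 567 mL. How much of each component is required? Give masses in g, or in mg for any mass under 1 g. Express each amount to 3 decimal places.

raffinose 6.662 g; nickel chloride hexahydrate 3.430 mg; thiamine hydrochloride 6.237 mg; phenol red 21.149 mg; sodium pyruvate 1.128 g; L-proline 549.990 mg; mannitol 12.247 g

Scale factor = 567 mL / 2000 mL = 0.2835.
raffinose: 23.5 g × (567 mL / 2000 mL) = 6.662 g
nickel chloride hexahydrate: 12.1 mg × (567 mL / 2000 mL) = 3.430 mg
thiamine hydrochloride: 22 mg × (567 mL / 2000 mL) = 6.237 mg
phenol red: 74.6 mg × (567 mL / 2000 mL) = 21.149 mg
sodium pyruvate: 3.98 g × (567 mL / 2000 mL) = 1.128 g
L-proline: 1.94 g × (567 mL / 2000 mL) = 0.54999 g = 549.990 mg
mannitol: 43.2 g × (567 mL / 2000 mL) = 12.247 g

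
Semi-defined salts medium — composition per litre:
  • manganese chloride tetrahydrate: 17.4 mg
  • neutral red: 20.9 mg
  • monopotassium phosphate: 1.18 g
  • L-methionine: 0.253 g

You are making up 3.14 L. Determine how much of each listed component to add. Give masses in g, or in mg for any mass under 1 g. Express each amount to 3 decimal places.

Scale factor = 3140 mL / 1000 mL = 3.14.
manganese chloride tetrahydrate: 17.4 mg × (3140 mL / 1000 mL) = 54.636 mg
neutral red: 20.9 mg × (3140 mL / 1000 mL) = 65.626 mg
monopotassium phosphate: 1.18 g × (3140 mL / 1000 mL) = 3.705 g
L-methionine: 0.253 g × (3140 mL / 1000 mL) = 0.79442 g = 794.420 mg

manganese chloride tetrahydrate 54.636 mg; neutral red 65.626 mg; monopotassium phosphate 3.705 g; L-methionine 794.420 mg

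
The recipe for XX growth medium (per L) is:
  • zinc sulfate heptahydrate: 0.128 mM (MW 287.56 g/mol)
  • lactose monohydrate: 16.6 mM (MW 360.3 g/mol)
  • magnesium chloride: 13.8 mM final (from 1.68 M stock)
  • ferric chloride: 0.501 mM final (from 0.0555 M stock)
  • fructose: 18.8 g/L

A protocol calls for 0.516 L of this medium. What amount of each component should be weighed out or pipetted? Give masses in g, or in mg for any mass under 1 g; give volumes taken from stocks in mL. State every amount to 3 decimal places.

Scale factor relative to 1 L: 0.516.
zinc sulfate heptahydrate: 0.128 mmol/L × 287.56 mg/mmol × 0.516 L = 18.993 mg
lactose monohydrate: 16.6 mmol/L × 360.3 g/mol × 0.516 L ÷ 1000 = 3.086 g
magnesium chloride: C1V1 = C2V2 → 13.8 mM × 516 mL ÷ 1680 mM = 4.239 mL
ferric chloride: V = C2·V2/C1 = 0.501 mM × 516 mL ÷ 55.5 mM = 4.658 mL
fructose: 18.8 g/L × 0.516 L = 9.701 g

zinc sulfate heptahydrate 18.993 mg; lactose monohydrate 3.086 g; magnesium chloride 4.239 mL; ferric chloride 4.658 mL; fructose 9.701 g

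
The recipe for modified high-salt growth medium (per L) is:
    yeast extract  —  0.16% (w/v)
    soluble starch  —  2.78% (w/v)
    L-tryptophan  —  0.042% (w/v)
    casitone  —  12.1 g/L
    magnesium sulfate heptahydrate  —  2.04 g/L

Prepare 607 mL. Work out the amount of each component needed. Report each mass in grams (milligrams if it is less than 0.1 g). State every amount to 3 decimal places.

Target volume = 607 mL = 0.607 L.
yeast extract: 0.16 g per 100 mL × 607 mL ÷ 100 = 0.971 g
soluble starch: 2.78% w/v = 27.8 g/L → 27.8 × 0.607 L = 16.875 g
L-tryptophan: 0.042 g per 100 mL × 607 mL ÷ 100 = 0.255 g
casitone: 12.1 g/L × 0.607 L = 7.345 g
magnesium sulfate heptahydrate: 2.04 g/L × 0.607 L = 1.238 g

yeast extract 0.971 g; soluble starch 16.875 g; L-tryptophan 0.255 g; casitone 7.345 g; magnesium sulfate heptahydrate 1.238 g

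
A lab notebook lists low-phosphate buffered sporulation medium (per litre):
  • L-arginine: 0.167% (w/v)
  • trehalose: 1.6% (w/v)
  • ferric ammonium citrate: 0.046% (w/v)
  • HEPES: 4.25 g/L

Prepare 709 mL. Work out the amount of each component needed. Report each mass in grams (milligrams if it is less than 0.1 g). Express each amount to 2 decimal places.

Target volume = 709 mL = 0.709 L.
L-arginine: 0.167 g per 100 mL × 709 mL ÷ 100 = 1.18 g
trehalose: 1.6% w/v = 16 g/L → 16 × 0.709 L = 11.34 g
ferric ammonium citrate: 0.046% w/v = 0.46 g/L → 0.46 × 0.709 L = 0.33 g
HEPES: 4.25 g/L × 0.709 L = 3.01 g

L-arginine 1.18 g; trehalose 11.34 g; ferric ammonium citrate 0.33 g; HEPES 3.01 g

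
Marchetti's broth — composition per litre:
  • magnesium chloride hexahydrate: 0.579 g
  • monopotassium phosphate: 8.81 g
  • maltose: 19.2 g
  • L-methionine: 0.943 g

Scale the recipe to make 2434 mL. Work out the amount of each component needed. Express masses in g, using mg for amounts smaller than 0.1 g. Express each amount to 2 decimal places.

magnesium chloride hexahydrate 1.41 g; monopotassium phosphate 21.44 g; maltose 46.73 g; L-methionine 2.30 g

Scale factor = 2434 mL / 1000 mL = 2.434.
magnesium chloride hexahydrate: 0.579 g × (2434 mL / 1000 mL) = 1.41 g
monopotassium phosphate: 8.81 g × (2434 mL / 1000 mL) = 21.44 g
maltose: 19.2 g × (2434 mL / 1000 mL) = 46.73 g
L-methionine: 0.943 g × (2434 mL / 1000 mL) = 2.30 g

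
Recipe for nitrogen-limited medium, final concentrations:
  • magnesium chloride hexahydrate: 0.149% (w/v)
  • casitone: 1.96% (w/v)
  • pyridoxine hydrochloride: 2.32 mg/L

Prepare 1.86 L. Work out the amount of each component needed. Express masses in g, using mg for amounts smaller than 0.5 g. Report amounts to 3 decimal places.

Working volume: 1.86 L.
magnesium chloride hexahydrate: 0.149 g per 100 mL × 1860 mL ÷ 100 = 2.771 g
casitone: 1.96% w/v = 19.6 g/L → 19.6 × 1.86 L = 36.456 g
pyridoxine hydrochloride: 2.32 mg/L × 1.86 L = 4.315 mg

magnesium chloride hexahydrate 2.771 g; casitone 36.456 g; pyridoxine hydrochloride 4.315 mg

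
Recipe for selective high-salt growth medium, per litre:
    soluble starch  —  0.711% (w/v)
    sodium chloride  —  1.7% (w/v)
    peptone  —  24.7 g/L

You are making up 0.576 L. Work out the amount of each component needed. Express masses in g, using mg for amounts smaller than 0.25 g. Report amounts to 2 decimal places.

soluble starch 4.10 g; sodium chloride 9.79 g; peptone 14.23 g

Working volume: 0.576 L.
soluble starch: 0.711% w/v = 7.11 g/L → 7.11 × 0.576 L = 4.10 g
sodium chloride: 1.7 g per 100 mL × 576 mL ÷ 100 = 9.79 g
peptone: 24.7 g/L × 0.576 L = 14.23 g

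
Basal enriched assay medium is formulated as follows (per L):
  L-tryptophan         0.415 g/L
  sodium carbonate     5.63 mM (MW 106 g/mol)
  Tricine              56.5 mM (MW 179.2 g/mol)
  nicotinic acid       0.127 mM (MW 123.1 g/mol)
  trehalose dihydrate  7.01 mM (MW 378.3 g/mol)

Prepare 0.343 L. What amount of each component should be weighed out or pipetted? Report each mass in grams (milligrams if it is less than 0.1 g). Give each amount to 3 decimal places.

Scale factor relative to 1 L: 0.343.
L-tryptophan: 0.415 g/L × 0.343 L = 0.142 g
sodium carbonate: 5.63 mmol/L × 106 g/mol × 0.343 L ÷ 1000 = 0.205 g
Tricine: 56.5 mmol/L × 179.2 g/mol × 0.343 L ÷ 1000 = 3.473 g
nicotinic acid: 0.127 mmol/L × 123.1 mg/mmol × 0.343 L = 5.362 mg
trehalose dihydrate: 7.01 mmol/L × 378.3 g/mol × 0.343 L ÷ 1000 = 0.910 g

L-tryptophan 0.142 g; sodium carbonate 0.205 g; Tricine 3.473 g; nicotinic acid 5.362 mg; trehalose dihydrate 0.910 g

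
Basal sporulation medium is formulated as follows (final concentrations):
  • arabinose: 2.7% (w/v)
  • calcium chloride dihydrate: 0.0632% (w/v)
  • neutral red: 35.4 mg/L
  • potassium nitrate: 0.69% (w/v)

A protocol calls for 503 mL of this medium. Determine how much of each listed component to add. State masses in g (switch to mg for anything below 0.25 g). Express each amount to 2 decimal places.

Working volume: 503 mL = 0.503 L.
arabinose: 2.7% w/v = 27 g/L → 27 × 0.503 L = 13.58 g
calcium chloride dihydrate: 0.0632% w/v = 0.632 g/L → 0.632 × 0.503 L = 0.32 g
neutral red: 35.4 mg/L × 0.503 L = 17.81 mg
potassium nitrate: 0.69 g per 100 mL × 503 mL ÷ 100 = 3.47 g

arabinose 13.58 g; calcium chloride dihydrate 0.32 g; neutral red 17.81 mg; potassium nitrate 3.47 g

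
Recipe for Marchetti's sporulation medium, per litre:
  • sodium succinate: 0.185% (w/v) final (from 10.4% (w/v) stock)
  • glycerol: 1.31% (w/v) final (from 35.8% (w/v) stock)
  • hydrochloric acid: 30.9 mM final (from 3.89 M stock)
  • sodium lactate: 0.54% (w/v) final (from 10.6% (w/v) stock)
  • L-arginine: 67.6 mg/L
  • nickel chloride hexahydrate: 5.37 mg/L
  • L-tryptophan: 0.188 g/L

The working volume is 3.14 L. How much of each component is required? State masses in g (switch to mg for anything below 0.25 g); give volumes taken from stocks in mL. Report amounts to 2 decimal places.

sodium succinate 55.86 mL; glycerol 114.90 mL; hydrochloric acid 24.94 mL; sodium lactate 159.96 mL; L-arginine 212.26 mg; nickel chloride hexahydrate 16.86 mg; L-tryptophan 0.59 g

Working volume: 3.14 L.
sodium succinate: V = C2·V2/C1 = 0.185% ÷ 10.4% × 3140 mL = 55.86 mL
glycerol: dilute stock: 1.31% ÷ 35.8% × 3140 mL = 114.90 mL
hydrochloric acid: V = C2·V2/C1 = 30.9 mM × 3140 mL ÷ 3890 mM = 24.94 mL
sodium lactate: V = C2·V2/C1 = 0.54% ÷ 10.6% × 3140 mL = 159.96 mL
L-arginine: 67.6 mg/L × 3.14 L = 212.26 mg
nickel chloride hexahydrate: 5.37 mg/L × 3.14 L = 16.86 mg
L-tryptophan: 0.188 g/L × 3.14 L = 0.59 g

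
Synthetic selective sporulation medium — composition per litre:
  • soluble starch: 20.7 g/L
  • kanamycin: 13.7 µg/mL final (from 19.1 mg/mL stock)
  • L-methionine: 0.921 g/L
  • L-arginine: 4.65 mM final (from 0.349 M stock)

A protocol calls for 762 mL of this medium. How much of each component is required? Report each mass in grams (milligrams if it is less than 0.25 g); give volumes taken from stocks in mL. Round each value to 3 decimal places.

Target volume = 762 mL = 0.762 L.
soluble starch: 20.7 g/L × 0.762 L = 15.773 g
kanamycin: C1V1 = C2V2 → 13.7 µg/mL × 762 mL ÷ 19100 µg/mL = 0.547 mL
L-methionine: 0.921 g/L × 0.762 L = 0.702 g
L-arginine: V = C2·V2/C1 = 4.65 mM × 762 mL ÷ 349 mM = 10.153 mL

soluble starch 15.773 g; kanamycin 0.547 mL; L-methionine 0.702 g; L-arginine 10.153 mL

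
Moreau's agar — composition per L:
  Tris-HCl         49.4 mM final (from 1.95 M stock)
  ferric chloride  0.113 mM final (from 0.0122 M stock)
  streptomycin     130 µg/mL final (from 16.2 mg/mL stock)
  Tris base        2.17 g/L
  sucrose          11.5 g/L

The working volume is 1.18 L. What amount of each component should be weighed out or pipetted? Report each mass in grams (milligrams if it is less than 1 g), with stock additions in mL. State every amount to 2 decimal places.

Working volume: 1.18 L.
Tris-HCl: C1V1 = C2V2 → 49.4 mM × 1180 mL ÷ 1950 mM = 29.89 mL
ferric chloride: C1V1 = C2V2 → 0.113 mM × 1180 mL ÷ 12.2 mM = 10.93 mL
streptomycin: dilute stock: 130 µg/mL × 1180 mL ÷ 16200 µg/mL = 9.47 mL
Tris base: 2.17 g/L × 1.18 L = 2.56 g
sucrose: 11.5 g/L × 1.18 L = 13.57 g

Tris-HCl 29.89 mL; ferric chloride 10.93 mL; streptomycin 9.47 mL; Tris base 2.56 g; sucrose 13.57 g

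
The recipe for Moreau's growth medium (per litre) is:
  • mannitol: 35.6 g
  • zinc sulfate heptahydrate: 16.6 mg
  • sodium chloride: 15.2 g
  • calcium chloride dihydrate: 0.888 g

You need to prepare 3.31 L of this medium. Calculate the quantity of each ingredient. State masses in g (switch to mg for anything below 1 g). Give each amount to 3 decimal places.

Scale factor = 3310 mL / 1000 mL = 3.31.
mannitol: 35.6 g × (3310 mL / 1000 mL) = 117.836 g
zinc sulfate heptahydrate: 16.6 mg × (3310 mL / 1000 mL) = 54.946 mg
sodium chloride: 15.2 g × (3310 mL / 1000 mL) = 50.312 g
calcium chloride dihydrate: 0.888 g × (3310 mL / 1000 mL) = 2.939 g

mannitol 117.836 g; zinc sulfate heptahydrate 54.946 mg; sodium chloride 50.312 g; calcium chloride dihydrate 2.939 g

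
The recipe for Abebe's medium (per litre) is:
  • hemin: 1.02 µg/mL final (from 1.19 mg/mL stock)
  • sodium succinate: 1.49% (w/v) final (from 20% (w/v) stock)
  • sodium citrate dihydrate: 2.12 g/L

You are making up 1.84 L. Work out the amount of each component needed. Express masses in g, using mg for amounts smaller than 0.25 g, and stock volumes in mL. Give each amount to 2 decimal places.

hemin 1.58 mL; sodium succinate 137.08 mL; sodium citrate dihydrate 3.90 g

Working volume: 1.84 L.
hemin: C1V1 = C2V2 → 1.02 µg/mL × 1840 mL ÷ 1190 µg/mL = 1.58 mL
sodium succinate: dilute stock: 1.49% ÷ 20% × 1840 mL = 137.08 mL
sodium citrate dihydrate: 2.12 g/L × 1.84 L = 3.90 g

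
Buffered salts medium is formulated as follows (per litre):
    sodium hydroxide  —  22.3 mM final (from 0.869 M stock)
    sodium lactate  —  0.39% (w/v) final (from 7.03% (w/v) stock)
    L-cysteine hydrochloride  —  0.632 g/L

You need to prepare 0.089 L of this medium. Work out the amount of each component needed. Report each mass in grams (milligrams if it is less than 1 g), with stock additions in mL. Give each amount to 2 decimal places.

sodium hydroxide 2.28 mL; sodium lactate 4.94 mL; L-cysteine hydrochloride 56.25 mg

Working volume: 0.089 L.
sodium hydroxide: dilute stock: 22.3 mM × 89 mL ÷ 869 mM = 2.28 mL
sodium lactate: C1V1 = C2V2 → 0.39% ÷ 7.03% × 89 mL = 4.94 mL
L-cysteine hydrochloride: 0.632 g/L × 0.089 L = 0.056248 g = 56.25 mg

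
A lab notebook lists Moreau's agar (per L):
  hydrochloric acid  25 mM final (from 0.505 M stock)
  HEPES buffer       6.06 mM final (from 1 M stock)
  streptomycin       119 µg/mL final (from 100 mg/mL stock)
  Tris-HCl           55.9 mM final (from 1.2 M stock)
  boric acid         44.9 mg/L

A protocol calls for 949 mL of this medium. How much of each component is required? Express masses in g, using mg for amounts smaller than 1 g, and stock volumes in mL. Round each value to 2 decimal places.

hydrochloric acid 46.98 mL; HEPES buffer 5.75 mL; streptomycin 1.13 mL; Tris-HCl 44.21 mL; boric acid 42.61 mg

Target volume = 949 mL = 0.949 L.
hydrochloric acid: dilute stock: 25 mM × 949 mL ÷ 505 mM = 46.98 mL
HEPES buffer: V = C2·V2/C1 = 6.06 mM × 949 mL ÷ 1000 mM = 5.75 mL
streptomycin: C1V1 = C2V2 → 119 µg/mL × 949 mL ÷ 100000 µg/mL = 1.13 mL
Tris-HCl: dilute stock: 55.9 mM × 949 mL ÷ 1200 mM = 44.21 mL
boric acid: 44.9 mg/L × 0.949 L = 42.61 mg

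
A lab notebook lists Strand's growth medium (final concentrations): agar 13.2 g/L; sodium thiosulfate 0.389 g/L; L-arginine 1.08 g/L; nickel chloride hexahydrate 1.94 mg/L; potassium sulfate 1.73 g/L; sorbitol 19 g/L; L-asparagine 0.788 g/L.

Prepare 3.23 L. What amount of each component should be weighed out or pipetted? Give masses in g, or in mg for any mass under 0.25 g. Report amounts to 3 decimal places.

Working volume: 3.23 L.
agar: 13.2 g/L × 3.23 L = 42.636 g
sodium thiosulfate: 0.389 g/L × 3.23 L = 1.256 g
L-arginine: 1.08 g/L × 3.23 L = 3.488 g
nickel chloride hexahydrate: 1.94 mg/L × 3.23 L = 6.266 mg
potassium sulfate: 1.73 g/L × 3.23 L = 5.588 g
sorbitol: 19 g/L × 3.23 L = 61.370 g
L-asparagine: 0.788 g/L × 3.23 L = 2.545 g

agar 42.636 g; sodium thiosulfate 1.256 g; L-arginine 3.488 g; nickel chloride hexahydrate 6.266 mg; potassium sulfate 5.588 g; sorbitol 61.370 g; L-asparagine 2.545 g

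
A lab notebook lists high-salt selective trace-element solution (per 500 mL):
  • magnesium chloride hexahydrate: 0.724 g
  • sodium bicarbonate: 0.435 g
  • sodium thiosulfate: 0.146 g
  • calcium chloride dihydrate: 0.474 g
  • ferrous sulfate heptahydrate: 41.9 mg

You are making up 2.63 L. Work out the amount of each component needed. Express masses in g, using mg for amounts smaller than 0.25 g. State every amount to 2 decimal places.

magnesium chloride hexahydrate 3.81 g; sodium bicarbonate 2.29 g; sodium thiosulfate 0.77 g; calcium chloride dihydrate 2.49 g; ferrous sulfate heptahydrate 220.39 mg

Ratio of target to recipe volume: 2630 / 500 = 5.26.
magnesium chloride hexahydrate: 0.724 g × (2630 mL / 500 mL) = 3.81 g
sodium bicarbonate: 0.435 g × (2630 mL / 500 mL) = 2.29 g
sodium thiosulfate: 0.146 g × (2630 mL / 500 mL) = 0.77 g
calcium chloride dihydrate: 0.474 g × (2630 mL / 500 mL) = 2.49 g
ferrous sulfate heptahydrate: 41.9 mg × (2630 mL / 500 mL) = 220.39 mg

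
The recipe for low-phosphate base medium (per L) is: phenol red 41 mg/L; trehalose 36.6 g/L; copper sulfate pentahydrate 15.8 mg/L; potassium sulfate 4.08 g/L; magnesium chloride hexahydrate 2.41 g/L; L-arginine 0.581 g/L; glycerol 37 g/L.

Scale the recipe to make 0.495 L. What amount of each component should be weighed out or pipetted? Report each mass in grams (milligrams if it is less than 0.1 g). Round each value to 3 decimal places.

phenol red 20.295 mg; trehalose 18.117 g; copper sulfate pentahydrate 7.821 mg; potassium sulfate 2.020 g; magnesium chloride hexahydrate 1.193 g; L-arginine 0.288 g; glycerol 18.315 g

Scale factor relative to 1 L: 0.495.
phenol red: 41 mg/L × 0.495 L = 20.295 mg
trehalose: 36.6 g/L × 0.495 L = 18.117 g
copper sulfate pentahydrate: 15.8 mg/L × 0.495 L = 7.821 mg
potassium sulfate: 4.08 g/L × 0.495 L = 2.020 g
magnesium chloride hexahydrate: 2.41 g/L × 0.495 L = 1.193 g
L-arginine: 0.581 g/L × 0.495 L = 0.288 g
glycerol: 37 g/L × 0.495 L = 18.315 g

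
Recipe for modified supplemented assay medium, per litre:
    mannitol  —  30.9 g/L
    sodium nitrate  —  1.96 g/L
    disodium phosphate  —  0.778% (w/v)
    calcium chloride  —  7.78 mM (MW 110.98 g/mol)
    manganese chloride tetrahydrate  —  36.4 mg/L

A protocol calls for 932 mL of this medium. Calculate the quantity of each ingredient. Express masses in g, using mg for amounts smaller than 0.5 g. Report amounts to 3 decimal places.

Target volume = 932 mL = 0.932 L.
mannitol: 30.9 g/L × 0.932 L = 28.799 g
sodium nitrate: 1.96 g/L × 0.932 L = 1.827 g
disodium phosphate: 0.778 g per 100 mL × 932 mL ÷ 100 = 7.251 g
calcium chloride: 7.78 mmol/L × 110.98 g/mol × 0.932 L ÷ 1000 = 0.805 g
manganese chloride tetrahydrate: 36.4 mg/L × 0.932 L = 33.925 mg

mannitol 28.799 g; sodium nitrate 1.827 g; disodium phosphate 7.251 g; calcium chloride 0.805 g; manganese chloride tetrahydrate 33.925 mg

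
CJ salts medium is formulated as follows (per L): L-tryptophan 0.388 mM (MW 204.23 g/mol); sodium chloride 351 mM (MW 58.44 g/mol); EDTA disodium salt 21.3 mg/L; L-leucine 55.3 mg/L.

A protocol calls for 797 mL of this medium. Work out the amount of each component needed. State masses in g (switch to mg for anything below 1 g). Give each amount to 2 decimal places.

L-tryptophan 63.16 mg; sodium chloride 16.35 g; EDTA disodium salt 16.98 mg; L-leucine 44.07 mg

Target volume = 797 mL = 0.797 L.
L-tryptophan: 0.388 mmol/L × 204.23 mg/mmol × 0.797 L = 63.16 mg
sodium chloride: 351 mmol/L × 58.44 g/mol × 0.797 L ÷ 1000 = 16.35 g
EDTA disodium salt: 21.3 mg/L × 0.797 L = 16.98 mg
L-leucine: 55.3 mg/L × 0.797 L = 44.07 mg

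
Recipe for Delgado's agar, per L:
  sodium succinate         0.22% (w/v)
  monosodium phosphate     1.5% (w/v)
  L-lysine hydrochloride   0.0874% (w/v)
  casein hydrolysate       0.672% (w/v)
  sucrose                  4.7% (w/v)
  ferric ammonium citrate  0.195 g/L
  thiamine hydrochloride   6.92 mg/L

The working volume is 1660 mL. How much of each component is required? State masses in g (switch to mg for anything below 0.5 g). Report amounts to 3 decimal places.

Working volume: 1660 mL = 1.66 L.
sodium succinate: 0.22% w/v = 2.2 g/L → 2.2 × 1.66 L = 3.652 g
monosodium phosphate: 1.5% w/v = 15 g/L → 15 × 1.66 L = 24.900 g
L-lysine hydrochloride: 0.0874% w/v = 0.874 g/L → 0.874 × 1.66 L = 1.451 g
casein hydrolysate: 0.672 g per 100 mL × 1660 mL ÷ 100 = 11.155 g
sucrose: 4.7 g per 100 mL × 1660 mL ÷ 100 = 78.020 g
ferric ammonium citrate: 0.195 g/L × 1.66 L = 0.3237 g = 323.700 mg
thiamine hydrochloride: 6.92 mg/L × 1.66 L = 11.487 mg

sodium succinate 3.652 g; monosodium phosphate 24.900 g; L-lysine hydrochloride 1.451 g; casein hydrolysate 11.155 g; sucrose 78.020 g; ferric ammonium citrate 323.700 mg; thiamine hydrochloride 11.487 mg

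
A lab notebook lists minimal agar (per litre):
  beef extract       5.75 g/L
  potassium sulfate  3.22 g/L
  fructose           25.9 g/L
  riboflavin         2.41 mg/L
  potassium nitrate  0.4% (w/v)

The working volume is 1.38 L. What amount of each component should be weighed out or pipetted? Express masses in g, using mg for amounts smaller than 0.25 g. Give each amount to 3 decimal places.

beef extract 7.935 g; potassium sulfate 4.444 g; fructose 35.742 g; riboflavin 3.326 mg; potassium nitrate 5.520 g

Scale factor relative to 1 L: 1.38.
beef extract: 5.75 g/L × 1.38 L = 7.935 g
potassium sulfate: 3.22 g/L × 1.38 L = 4.444 g
fructose: 25.9 g/L × 1.38 L = 35.742 g
riboflavin: 2.41 mg/L × 1.38 L = 3.326 mg
potassium nitrate: 0.4% w/v = 4 g/L → 4 × 1.38 L = 5.520 g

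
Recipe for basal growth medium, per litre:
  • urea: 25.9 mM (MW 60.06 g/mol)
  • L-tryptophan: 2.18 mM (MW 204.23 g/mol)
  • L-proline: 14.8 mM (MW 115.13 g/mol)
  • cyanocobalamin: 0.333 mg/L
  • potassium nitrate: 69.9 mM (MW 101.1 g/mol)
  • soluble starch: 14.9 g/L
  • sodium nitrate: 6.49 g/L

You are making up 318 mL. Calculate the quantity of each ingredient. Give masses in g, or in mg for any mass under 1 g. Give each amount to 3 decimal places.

urea 494.666 mg; L-tryptophan 141.580 mg; L-proline 541.848 mg; cyanocobalamin 0.106 mg; potassium nitrate 2.247 g; soluble starch 4.738 g; sodium nitrate 2.064 g

Target volume = 318 mL = 0.318 L.
urea: 25.9 mmol/L × 60.06 mg/mmol × 0.318 L = 494.666 mg
L-tryptophan: 2.18 mmol/L × 204.23 mg/mmol × 0.318 L = 141.580 mg
L-proline: 14.8 mmol/L × 115.13 mg/mmol × 0.318 L = 541.848 mg
cyanocobalamin: 0.333 mg/L × 0.318 L = 0.106 mg
potassium nitrate: 69.9 mmol/L × 101.1 g/mol × 0.318 L ÷ 1000 = 2.247 g
soluble starch: 14.9 g/L × 0.318 L = 4.738 g
sodium nitrate: 6.49 g/L × 0.318 L = 2.064 g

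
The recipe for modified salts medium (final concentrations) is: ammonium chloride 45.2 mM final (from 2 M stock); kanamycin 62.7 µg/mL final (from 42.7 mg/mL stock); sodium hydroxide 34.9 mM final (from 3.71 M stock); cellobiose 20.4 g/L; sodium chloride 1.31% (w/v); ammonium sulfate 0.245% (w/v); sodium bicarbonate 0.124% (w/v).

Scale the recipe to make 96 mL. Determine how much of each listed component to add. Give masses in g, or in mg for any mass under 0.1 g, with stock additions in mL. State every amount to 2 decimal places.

ammonium chloride 2.17 mL; kanamycin 0.14 mL; sodium hydroxide 0.90 mL; cellobiose 1.96 g; sodium chloride 1.26 g; ammonium sulfate 0.24 g; sodium bicarbonate 0.12 g

Working volume: 96 mL = 0.096 L.
ammonium chloride: dilute stock: 45.2 mM × 96 mL ÷ 2000 mM = 2.17 mL
kanamycin: dilute stock: 62.7 µg/mL × 96 mL ÷ 42700 µg/mL = 0.14 mL
sodium hydroxide: C1V1 = C2V2 → 34.9 mM × 96 mL ÷ 3710 mM = 0.90 mL
cellobiose: 20.4 g/L × 0.096 L = 1.96 g
sodium chloride: 1.31% w/v = 13.1 g/L → 13.1 × 0.096 L = 1.26 g
ammonium sulfate: 0.245% w/v = 2.45 g/L → 2.45 × 0.096 L = 0.24 g
sodium bicarbonate: 0.124 g per 100 mL × 96 mL ÷ 100 = 0.12 g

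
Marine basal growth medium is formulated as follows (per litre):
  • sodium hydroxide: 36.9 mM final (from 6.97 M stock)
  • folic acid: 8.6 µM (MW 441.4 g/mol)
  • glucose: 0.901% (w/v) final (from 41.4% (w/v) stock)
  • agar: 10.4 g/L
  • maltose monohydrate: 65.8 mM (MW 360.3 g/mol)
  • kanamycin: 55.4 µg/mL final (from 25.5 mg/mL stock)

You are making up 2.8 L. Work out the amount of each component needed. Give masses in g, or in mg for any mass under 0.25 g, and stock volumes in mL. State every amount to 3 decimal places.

Scale factor relative to 1 L: 2.8.
sodium hydroxide: V = C2·V2/C1 = 36.9 mM × 2800 mL ÷ 6970 mM = 14.824 mL
folic acid: 8.6 µmol/L × 441.4 g/mol × 2.8 L ÷ 1000 = 10.629 mg
glucose: dilute stock: 0.901% ÷ 41.4% × 2800 mL = 60.937 mL
agar: 10.4 g/L × 2.8 L = 29.120 g
maltose monohydrate: 65.8 mmol/L × 360.3 g/mol × 2.8 L ÷ 1000 = 66.382 g
kanamycin: dilute stock: 55.4 µg/mL × 2800 mL ÷ 25500 µg/mL = 6.083 mL

sodium hydroxide 14.824 mL; folic acid 10.629 mg; glucose 60.937 mL; agar 29.120 g; maltose monohydrate 66.382 g; kanamycin 6.083 mL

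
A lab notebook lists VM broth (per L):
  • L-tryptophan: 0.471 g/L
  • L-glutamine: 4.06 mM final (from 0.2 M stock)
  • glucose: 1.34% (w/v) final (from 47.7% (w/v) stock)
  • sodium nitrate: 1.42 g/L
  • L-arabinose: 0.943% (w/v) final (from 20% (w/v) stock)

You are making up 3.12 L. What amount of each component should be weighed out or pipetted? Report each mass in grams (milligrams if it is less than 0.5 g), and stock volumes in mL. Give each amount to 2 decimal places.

L-tryptophan 1.47 g; L-glutamine 63.34 mL; glucose 87.65 mL; sodium nitrate 4.43 g; L-arabinose 147.11 mL

Working volume: 3.12 L.
L-tryptophan: 0.471 g/L × 3.12 L = 1.47 g
L-glutamine: dilute stock: 4.06 mM × 3120 mL ÷ 200 mM = 63.34 mL
glucose: dilute stock: 1.34% ÷ 47.7% × 3120 mL = 87.65 mL
sodium nitrate: 1.42 g/L × 3.12 L = 4.43 g
L-arabinose: C1V1 = C2V2 → 0.943% ÷ 20% × 3120 mL = 147.11 mL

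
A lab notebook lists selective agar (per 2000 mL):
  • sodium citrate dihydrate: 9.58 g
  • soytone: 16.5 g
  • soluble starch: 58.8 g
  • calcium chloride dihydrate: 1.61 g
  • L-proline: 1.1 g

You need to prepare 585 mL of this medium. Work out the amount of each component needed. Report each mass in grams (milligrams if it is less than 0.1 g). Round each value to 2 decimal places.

Scale factor = 585 mL / 2000 mL = 0.2925.
sodium citrate dihydrate: 9.58 g × (585 mL / 2000 mL) = 2.80 g
soytone: 16.5 g × (585 mL / 2000 mL) = 4.83 g
soluble starch: 58.8 g × (585 mL / 2000 mL) = 17.20 g
calcium chloride dihydrate: 1.61 g × (585 mL / 2000 mL) = 0.47 g
L-proline: 1.1 g × (585 mL / 2000 mL) = 0.32 g

sodium citrate dihydrate 2.80 g; soytone 4.83 g; soluble starch 17.20 g; calcium chloride dihydrate 0.47 g; L-proline 0.32 g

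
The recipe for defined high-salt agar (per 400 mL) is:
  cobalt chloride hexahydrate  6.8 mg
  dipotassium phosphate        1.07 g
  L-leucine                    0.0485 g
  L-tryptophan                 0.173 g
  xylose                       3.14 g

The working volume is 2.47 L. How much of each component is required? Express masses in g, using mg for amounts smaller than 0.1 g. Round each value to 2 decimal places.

Scale factor = 2470 mL / 400 mL = 6.175.
cobalt chloride hexahydrate: 6.8 mg × (2470 mL / 400 mL) = 41.99 mg
dipotassium phosphate: 1.07 g × (2470 mL / 400 mL) = 6.61 g
L-leucine: 0.0485 g × (2470 mL / 400 mL) = 0.30 g
L-tryptophan: 0.173 g × (2470 mL / 400 mL) = 1.07 g
xylose: 3.14 g × (2470 mL / 400 mL) = 19.39 g

cobalt chloride hexahydrate 41.99 mg; dipotassium phosphate 6.61 g; L-leucine 0.30 g; L-tryptophan 1.07 g; xylose 19.39 g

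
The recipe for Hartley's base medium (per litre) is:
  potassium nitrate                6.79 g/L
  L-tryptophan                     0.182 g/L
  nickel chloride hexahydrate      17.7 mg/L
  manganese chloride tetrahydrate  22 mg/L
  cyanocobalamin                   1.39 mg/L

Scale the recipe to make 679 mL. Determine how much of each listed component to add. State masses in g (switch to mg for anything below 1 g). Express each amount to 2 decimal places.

Working volume: 679 mL = 0.679 L.
potassium nitrate: 6.79 g/L × 0.679 L = 4.61 g
L-tryptophan: 0.182 g/L × 0.679 L = 0.123578 g = 123.58 mg
nickel chloride hexahydrate: 17.7 mg/L × 0.679 L = 12.02 mg
manganese chloride tetrahydrate: 22 mg/L × 0.679 L = 14.94 mg
cyanocobalamin: 1.39 mg/L × 0.679 L = 0.94 mg

potassium nitrate 4.61 g; L-tryptophan 123.58 mg; nickel chloride hexahydrate 12.02 mg; manganese chloride tetrahydrate 14.94 mg; cyanocobalamin 0.94 mg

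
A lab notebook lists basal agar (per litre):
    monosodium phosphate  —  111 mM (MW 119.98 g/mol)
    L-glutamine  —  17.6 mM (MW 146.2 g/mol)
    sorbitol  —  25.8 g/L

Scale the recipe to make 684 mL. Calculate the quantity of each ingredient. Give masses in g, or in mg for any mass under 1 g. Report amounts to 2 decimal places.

Target volume = 684 mL = 0.684 L.
monosodium phosphate: 111 mmol/L × 119.98 g/mol × 0.684 L ÷ 1000 = 9.11 g
L-glutamine: 17.6 mmol/L × 146.2 g/mol × 0.684 L ÷ 1000 = 1.76 g
sorbitol: 25.8 g/L × 0.684 L = 17.65 g

monosodium phosphate 9.11 g; L-glutamine 1.76 g; sorbitol 17.65 g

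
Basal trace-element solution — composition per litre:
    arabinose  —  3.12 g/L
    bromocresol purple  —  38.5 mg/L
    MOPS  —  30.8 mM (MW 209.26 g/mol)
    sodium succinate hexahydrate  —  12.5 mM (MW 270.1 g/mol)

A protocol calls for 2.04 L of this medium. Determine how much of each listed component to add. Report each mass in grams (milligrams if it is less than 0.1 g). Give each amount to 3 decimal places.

Working volume: 2.04 L.
arabinose: 3.12 g/L × 2.04 L = 6.365 g
bromocresol purple: 38.5 mg/L × 2.04 L = 78.540 mg
MOPS: 30.8 mmol/L × 209.26 g/mol × 2.04 L ÷ 1000 = 13.148 g
sodium succinate hexahydrate: 12.5 mmol/L × 270.1 g/mol × 2.04 L ÷ 1000 = 6.888 g

arabinose 6.365 g; bromocresol purple 78.540 mg; MOPS 13.148 g; sodium succinate hexahydrate 6.888 g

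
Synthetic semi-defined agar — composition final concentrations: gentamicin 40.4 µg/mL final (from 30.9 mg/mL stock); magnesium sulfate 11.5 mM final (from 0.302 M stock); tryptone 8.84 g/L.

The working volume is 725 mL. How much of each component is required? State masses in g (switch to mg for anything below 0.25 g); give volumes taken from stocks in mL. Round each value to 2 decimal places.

gentamicin 0.95 mL; magnesium sulfate 27.61 mL; tryptone 6.41 g

Working volume: 725 mL = 0.725 L.
gentamicin: V = C2·V2/C1 = 40.4 µg/mL × 725 mL ÷ 30900 µg/mL = 0.95 mL
magnesium sulfate: dilute stock: 11.5 mM × 725 mL ÷ 302 mM = 27.61 mL
tryptone: 8.84 g/L × 0.725 L = 6.41 g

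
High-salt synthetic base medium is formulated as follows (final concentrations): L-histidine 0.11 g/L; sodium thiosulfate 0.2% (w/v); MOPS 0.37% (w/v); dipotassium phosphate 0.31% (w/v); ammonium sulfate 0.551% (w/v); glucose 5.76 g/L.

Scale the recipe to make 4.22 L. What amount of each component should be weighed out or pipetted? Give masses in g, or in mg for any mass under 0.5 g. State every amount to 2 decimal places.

Scale factor relative to 1 L: 4.22.
L-histidine: 0.11 g/L × 4.22 L = 0.4642 g = 464.20 mg
sodium thiosulfate: 0.2% w/v = 2 g/L → 2 × 4.22 L = 8.44 g
MOPS: 0.37 g per 100 mL × 4220 mL ÷ 100 = 15.61 g
dipotassium phosphate: 0.31% w/v = 3.1 g/L → 3.1 × 4.22 L = 13.08 g
ammonium sulfate: 0.551% w/v = 5.51 g/L → 5.51 × 4.22 L = 23.25 g
glucose: 5.76 g/L × 4.22 L = 24.31 g

L-histidine 464.20 mg; sodium thiosulfate 8.44 g; MOPS 15.61 g; dipotassium phosphate 13.08 g; ammonium sulfate 23.25 g; glucose 24.31 g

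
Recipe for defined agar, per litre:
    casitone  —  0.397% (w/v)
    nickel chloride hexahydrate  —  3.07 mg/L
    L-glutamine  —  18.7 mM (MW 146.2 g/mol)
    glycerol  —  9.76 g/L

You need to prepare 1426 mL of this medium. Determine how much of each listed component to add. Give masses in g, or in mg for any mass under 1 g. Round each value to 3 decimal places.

casitone 5.661 g; nickel chloride hexahydrate 4.378 mg; L-glutamine 3.899 g; glycerol 13.918 g

Working volume: 1426 mL = 1.426 L.
casitone: 0.397 g per 100 mL × 1426 mL ÷ 100 = 5.661 g
nickel chloride hexahydrate: 3.07 mg/L × 1.426 L = 4.378 mg
L-glutamine: 18.7 mmol/L × 146.2 g/mol × 1.426 L ÷ 1000 = 3.899 g
glycerol: 9.76 g/L × 1.426 L = 13.918 g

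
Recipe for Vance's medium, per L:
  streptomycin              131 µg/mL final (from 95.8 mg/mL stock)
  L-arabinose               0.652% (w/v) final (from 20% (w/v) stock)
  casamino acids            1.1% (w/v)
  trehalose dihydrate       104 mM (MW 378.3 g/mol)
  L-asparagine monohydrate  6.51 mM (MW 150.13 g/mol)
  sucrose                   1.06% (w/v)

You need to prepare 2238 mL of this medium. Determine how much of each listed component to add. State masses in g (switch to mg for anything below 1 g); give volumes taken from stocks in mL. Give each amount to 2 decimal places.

streptomycin 3.06 mL; L-arabinose 72.96 mL; casamino acids 24.62 g; trehalose dihydrate 88.05 g; L-asparagine monohydrate 2.19 g; sucrose 23.72 g

Target volume = 2238 mL = 2.238 L.
streptomycin: dilute stock: 131 µg/mL × 2238 mL ÷ 95800 µg/mL = 3.06 mL
L-arabinose: V = C2·V2/C1 = 0.652% ÷ 20% × 2238 mL = 72.96 mL
casamino acids: 1.1 g per 100 mL × 2238 mL ÷ 100 = 24.62 g
trehalose dihydrate: 104 mmol/L × 378.3 g/mol × 2.238 L ÷ 1000 = 88.05 g
L-asparagine monohydrate: 6.51 mmol/L × 150.13 g/mol × 2.238 L ÷ 1000 = 2.19 g
sucrose: 1.06% w/v = 10.6 g/L → 10.6 × 2.238 L = 23.72 g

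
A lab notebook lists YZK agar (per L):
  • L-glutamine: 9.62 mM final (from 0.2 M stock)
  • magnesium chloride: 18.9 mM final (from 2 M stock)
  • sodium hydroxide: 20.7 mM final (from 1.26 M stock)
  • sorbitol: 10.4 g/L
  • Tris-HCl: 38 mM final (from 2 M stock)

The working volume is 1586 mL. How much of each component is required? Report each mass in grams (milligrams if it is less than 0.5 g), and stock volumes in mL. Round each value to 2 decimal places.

L-glutamine 76.29 mL; magnesium chloride 14.99 mL; sodium hydroxide 26.06 mL; sorbitol 16.49 g; Tris-HCl 30.13 mL

Target volume = 1586 mL = 1.586 L.
L-glutamine: V = C2·V2/C1 = 9.62 mM × 1586 mL ÷ 200 mM = 76.29 mL
magnesium chloride: C1V1 = C2V2 → 18.9 mM × 1586 mL ÷ 2000 mM = 14.99 mL
sodium hydroxide: C1V1 = C2V2 → 20.7 mM × 1586 mL ÷ 1260 mM = 26.06 mL
sorbitol: 10.4 g/L × 1.586 L = 16.49 g
Tris-HCl: V = C2·V2/C1 = 38 mM × 1586 mL ÷ 2000 mM = 30.13 mL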